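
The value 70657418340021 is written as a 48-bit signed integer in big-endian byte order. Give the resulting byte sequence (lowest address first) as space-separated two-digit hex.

40 43 36 52 26 B5

70657418340021 in hexadecimal, padded to 48 bits, is 0x4043365226B5.
Split into bytes (most-significant first): 40 43 36 52 26 B5.
Big-endian: lowest address holds the most-significant byte.
So the memory order matches the most-significant-first order: 40 43 36 52 26 B5.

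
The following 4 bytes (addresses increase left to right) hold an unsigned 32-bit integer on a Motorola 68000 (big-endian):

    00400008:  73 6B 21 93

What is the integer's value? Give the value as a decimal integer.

1936400787

In big-endian order the high byte comes first in memory.
The bytes are already most-significant first: 0x736B2193.
0x736B2193 = 1936400787.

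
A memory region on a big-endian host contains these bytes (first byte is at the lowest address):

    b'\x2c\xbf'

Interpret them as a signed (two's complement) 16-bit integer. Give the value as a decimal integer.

11455

Big-endian: lowest address holds the most-significant byte.
The bytes are already most-significant first: 0x2CBF.
0x2CBF = 11455.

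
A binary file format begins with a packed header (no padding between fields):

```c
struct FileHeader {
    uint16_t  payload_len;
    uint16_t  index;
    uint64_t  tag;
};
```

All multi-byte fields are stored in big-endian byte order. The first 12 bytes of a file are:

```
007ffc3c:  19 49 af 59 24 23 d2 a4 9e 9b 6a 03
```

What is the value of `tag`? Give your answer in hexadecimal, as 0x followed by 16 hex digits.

`tag` follows `payload_len` (2 B), `index` (2 B), so it starts at offset 2 + 2 = 4 and occupies 8 bytes.
Bytes at offsets 4..11: 24 23 D2 A4 9E 9B 6A 03.
Big-endian stores the most-significant byte at the lowest address.
The bytes are already most-significant first: 0x2423D2A49E9B6A03.

0x2423D2A49E9B6A03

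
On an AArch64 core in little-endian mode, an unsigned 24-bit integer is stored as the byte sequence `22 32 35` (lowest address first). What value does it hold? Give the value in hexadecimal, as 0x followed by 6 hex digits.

0x353222

Little-endian stores the least-significant byte at the lowest address.
Reassemble most-significant byte first: 35 32 22 → 0x353222.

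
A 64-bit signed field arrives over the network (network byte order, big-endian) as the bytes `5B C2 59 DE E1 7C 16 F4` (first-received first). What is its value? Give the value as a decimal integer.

6611946016733927156

In big-endian order the high byte comes first in memory.
The bytes are already most-significant first: 0x5BC259DEE17C16F4.
0x5BC259DEE17C16F4 = 6611946016733927156.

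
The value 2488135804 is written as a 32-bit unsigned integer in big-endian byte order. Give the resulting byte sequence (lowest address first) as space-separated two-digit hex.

94 4D F0 7C

2488135804 in hexadecimal, padded to 32 bits, is 0x944DF07C.
Split into bytes (most-significant first): 94 4D F0 7C.
In big-endian order the high byte comes first in memory.
So the memory order matches the most-significant-first order: 94 4D F0 7C.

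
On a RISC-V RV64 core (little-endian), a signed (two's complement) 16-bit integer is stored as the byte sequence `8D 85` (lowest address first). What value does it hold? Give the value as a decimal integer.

-31347

Little-endian stores the least-significant byte at the lowest address.
Reassemble most-significant byte first: 85 8D → 0x858D.
Top bit is set, so as a signed 16-bit value this is 0x858D − 2^16 = -31347.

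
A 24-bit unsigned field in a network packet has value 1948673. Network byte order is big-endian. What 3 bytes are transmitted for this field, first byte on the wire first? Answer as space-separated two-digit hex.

1D BC 01

1948673 in hexadecimal, padded to 24 bits, is 0x1DBC01.
Split into bytes (most-significant first): 1D BC 01.
In big-endian order the high byte comes first in memory.
So the memory order matches the most-significant-first order: 1D BC 01.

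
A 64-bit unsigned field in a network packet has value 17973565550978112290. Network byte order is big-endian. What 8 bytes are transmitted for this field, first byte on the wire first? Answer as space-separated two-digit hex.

F9 6E EE A3 FD 3F 9B 22

17973565550978112290 in hexadecimal, padded to 64 bits, is 0xF96EEEA3FD3F9B22.
Split into bytes (most-significant first): F9 6E EE A3 FD 3F 9B 22.
In big-endian order the high byte comes first in memory.
So the memory order matches the most-significant-first order: F9 6E EE A3 FD 3F 9B 22.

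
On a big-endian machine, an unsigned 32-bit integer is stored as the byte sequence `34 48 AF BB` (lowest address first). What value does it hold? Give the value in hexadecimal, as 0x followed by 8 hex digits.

Big-endian: lowest address holds the most-significant byte.
The bytes are already most-significant first: 0x3448AFBB.

0x3448AFBB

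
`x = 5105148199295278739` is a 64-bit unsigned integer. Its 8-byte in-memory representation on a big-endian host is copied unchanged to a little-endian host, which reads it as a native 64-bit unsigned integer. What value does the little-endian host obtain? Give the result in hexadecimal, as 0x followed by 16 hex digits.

5105148199295278739 in 64-bit hexadecimal is 0x46D9213D30B85E93.
Stored big-endian, the bytes at ascending addresses are 46 D9 21 3D 30 B8 5E 93.
Read back as little-endian, the first byte is least significant, giving 0x935EB8303D21D946.

0x935EB8303D21D946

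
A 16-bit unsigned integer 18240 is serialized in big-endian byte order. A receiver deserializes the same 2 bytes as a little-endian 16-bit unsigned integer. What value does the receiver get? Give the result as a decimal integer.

16455

18240 in 16-bit hexadecimal is 0x4740.
Stored big-endian, the bytes at ascending addresses are 47 40.
Read back as little-endian, the first byte is least significant, giving 0x4047.
0x4047 = 16455.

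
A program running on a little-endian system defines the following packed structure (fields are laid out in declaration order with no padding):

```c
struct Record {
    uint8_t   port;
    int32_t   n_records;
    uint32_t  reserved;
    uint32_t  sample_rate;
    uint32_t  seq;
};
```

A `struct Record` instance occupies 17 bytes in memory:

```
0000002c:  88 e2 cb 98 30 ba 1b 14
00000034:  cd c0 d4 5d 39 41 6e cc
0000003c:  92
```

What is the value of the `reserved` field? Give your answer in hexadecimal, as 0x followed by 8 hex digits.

0xCD141BBA

`reserved` follows `port` (1 B), `n_records` (4 B), so it starts at offset 1 + 4 = 5 and occupies 4 bytes.
Bytes at offsets 5..8: BA 1B 14 CD.
Little-endian stores the least-significant byte at the lowest address.
Reassemble most-significant byte first: CD 14 1B BA → 0xCD141BBA.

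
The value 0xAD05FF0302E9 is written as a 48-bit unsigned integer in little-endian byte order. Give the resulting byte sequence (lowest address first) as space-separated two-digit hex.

Split into bytes (most-significant first): AD 05 FF 03 02 E9.
Little-endian stores the least-significant byte at the lowest address.
So at ascending addresses the bytes are E9 02 03 FF 05 AD.

E9 02 03 FF 05 AD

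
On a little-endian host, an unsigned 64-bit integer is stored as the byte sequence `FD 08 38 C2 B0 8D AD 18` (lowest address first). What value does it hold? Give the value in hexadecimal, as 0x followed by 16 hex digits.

Little-endian stores the least-significant byte at the lowest address.
Reassemble most-significant byte first: 18 AD 8D B0 C2 38 08 FD → 0x18AD8DB0C23808FD.

0x18AD8DB0C23808FD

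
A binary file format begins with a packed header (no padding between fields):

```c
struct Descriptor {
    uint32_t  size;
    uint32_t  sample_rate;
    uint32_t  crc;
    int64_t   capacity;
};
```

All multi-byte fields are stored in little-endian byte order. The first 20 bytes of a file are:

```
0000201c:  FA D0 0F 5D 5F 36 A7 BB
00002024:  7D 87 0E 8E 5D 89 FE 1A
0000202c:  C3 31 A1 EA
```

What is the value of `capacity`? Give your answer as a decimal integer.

-1539894883542726307

`capacity` follows `size` (4 B), `sample_rate` (4 B), `crc` (4 B), so it starts at offset 4 + 4 + 4 = 12 and occupies 8 bytes.
Bytes at offsets 12..19: 5D 89 FE 1A C3 31 A1 EA.
Little-endian stores the least-significant byte at the lowest address.
Reassemble most-significant byte first: EA A1 31 C3 1A FE 89 5D → 0xEAA131C31AFE895D.
Top bit is set, so as a signed 64-bit value this is 0xEAA131C31AFE895D − 2^64 = -1539894883542726307.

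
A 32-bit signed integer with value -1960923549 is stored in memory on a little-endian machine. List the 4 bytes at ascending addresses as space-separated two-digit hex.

63 AE 1E 8B

Two's complement of -1960923549 in 32 bits: 1960923549 = 0x74E1519D; invert → 0x8B1EAE62; add 1 → 0x8B1EAE63.
Split into bytes (most-significant first): 8B 1E AE 63.
In little-endian order the low byte comes first in memory.
So at ascending addresses the bytes are 63 AE 1E 8B.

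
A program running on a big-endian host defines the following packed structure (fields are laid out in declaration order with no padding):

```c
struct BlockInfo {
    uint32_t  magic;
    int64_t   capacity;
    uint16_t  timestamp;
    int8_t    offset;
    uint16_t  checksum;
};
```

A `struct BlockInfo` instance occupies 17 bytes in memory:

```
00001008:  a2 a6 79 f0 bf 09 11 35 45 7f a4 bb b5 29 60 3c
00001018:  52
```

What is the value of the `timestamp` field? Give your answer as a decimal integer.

`timestamp` follows `magic` (4 B), `capacity` (8 B), so it starts at offset 4 + 8 = 12 and occupies 2 bytes.
Bytes at offsets 12..13: B5 29.
In big-endian order the high byte comes first in memory.
The bytes are already most-significant first: 0xB529.
0xB529 = 46377.

46377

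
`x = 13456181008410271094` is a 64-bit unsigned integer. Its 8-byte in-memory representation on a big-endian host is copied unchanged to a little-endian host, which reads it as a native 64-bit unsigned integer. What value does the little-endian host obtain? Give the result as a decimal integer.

8565184926003346874

13456181008410271094 in 64-bit hexadecimal is 0xBABDF5554FA6DD76.
Stored big-endian, the bytes at ascending addresses are BA BD F5 55 4F A6 DD 76.
Read back as little-endian, the first byte is least significant, giving 0x76DDA64F55F5BDBA.
0x76DDA64F55F5BDBA = 8565184926003346874.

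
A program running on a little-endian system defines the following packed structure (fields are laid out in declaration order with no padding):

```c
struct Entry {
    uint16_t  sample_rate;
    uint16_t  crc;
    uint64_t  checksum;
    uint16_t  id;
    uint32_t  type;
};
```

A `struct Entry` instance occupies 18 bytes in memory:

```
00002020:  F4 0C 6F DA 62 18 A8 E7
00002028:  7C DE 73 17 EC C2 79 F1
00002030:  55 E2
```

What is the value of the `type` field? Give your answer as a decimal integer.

`type` follows `sample_rate` (2 B), `crc` (2 B), `checksum` (8 B), `id` (2 B), so it starts at offset 2 + 2 + 8 + 2 = 14 and occupies 4 bytes.
Bytes at offsets 14..17: 79 F1 55 E2.
Little-endian: lowest address holds the least-significant byte.
Reassemble most-significant byte first: E2 55 F1 79 → 0xE255F179.
0xE255F179 = 3797283193.

3797283193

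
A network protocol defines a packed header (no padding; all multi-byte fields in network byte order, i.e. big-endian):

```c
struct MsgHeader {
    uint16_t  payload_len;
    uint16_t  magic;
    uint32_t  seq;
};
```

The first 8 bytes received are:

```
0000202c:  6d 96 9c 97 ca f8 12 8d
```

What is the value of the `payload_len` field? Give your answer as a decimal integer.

28054

`payload_len` is the first field, at byte offset 0, occupying 2 bytes.
Bytes at offsets 0..1: 6D 96.
Big-endian stores the most-significant byte at the lowest address.
The bytes are already most-significant first: 0x6D96.
0x6D96 = 28054.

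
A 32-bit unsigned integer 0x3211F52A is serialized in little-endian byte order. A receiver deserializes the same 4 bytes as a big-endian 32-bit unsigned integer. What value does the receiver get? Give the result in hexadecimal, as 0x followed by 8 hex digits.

Stored little-endian, the bytes at ascending addresses are 2A F5 11 32.
Read back as big-endian, the last byte is least significant, giving 0x2AF51132.

0x2AF51132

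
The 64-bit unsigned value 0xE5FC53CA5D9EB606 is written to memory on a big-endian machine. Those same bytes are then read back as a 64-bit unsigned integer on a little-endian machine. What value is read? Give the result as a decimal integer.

483748135652556005

Stored big-endian, the bytes at ascending addresses are E5 FC 53 CA 5D 9E B6 06.
Read back as little-endian, the first byte is least significant, giving 0x06B69E5DCA53FCE5.
0x06B69E5DCA53FCE5 = 483748135652556005.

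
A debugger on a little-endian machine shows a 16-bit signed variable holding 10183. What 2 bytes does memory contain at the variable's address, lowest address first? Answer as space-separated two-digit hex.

C7 27

10183 in hexadecimal, padded to 16 bits, is 0x27C7.
Split into bytes (most-significant first): 27 C7.
Little-endian stores the least-significant byte at the lowest address.
So at ascending addresses the bytes are C7 27.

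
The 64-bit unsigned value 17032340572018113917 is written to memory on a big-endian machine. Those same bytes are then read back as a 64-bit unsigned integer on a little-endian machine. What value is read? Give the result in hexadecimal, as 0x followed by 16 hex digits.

0x7DFD9C5082075FEC

17032340572018113917 in 64-bit hexadecimal is 0xEC5F0782509CFD7D.
Stored big-endian, the bytes at ascending addresses are EC 5F 07 82 50 9C FD 7D.
Read back as little-endian, the first byte is least significant, giving 0x7DFD9C5082075FEC.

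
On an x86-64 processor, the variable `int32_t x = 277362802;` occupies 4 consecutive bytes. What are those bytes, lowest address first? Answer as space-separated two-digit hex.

72 38 88 10

277362802 in hexadecimal, padded to 32 bits, is 0x10883872.
Split into bytes (most-significant first): 10 88 38 72.
Little-endian: lowest address holds the least-significant byte.
So at ascending addresses the bytes are 72 38 88 10.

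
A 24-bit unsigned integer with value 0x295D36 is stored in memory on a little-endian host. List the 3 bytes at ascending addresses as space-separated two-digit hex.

Split into bytes (most-significant first): 29 5D 36.
In little-endian order the low byte comes first in memory.
So at ascending addresses the bytes are 36 5D 29.

36 5D 29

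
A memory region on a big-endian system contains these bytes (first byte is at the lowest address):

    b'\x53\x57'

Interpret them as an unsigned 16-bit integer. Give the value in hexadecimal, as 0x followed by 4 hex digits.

In big-endian order the high byte comes first in memory.
The bytes are already most-significant first: 0x5357.

0x5357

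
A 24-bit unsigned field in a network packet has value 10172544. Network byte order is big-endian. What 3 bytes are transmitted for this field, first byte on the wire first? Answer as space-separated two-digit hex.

10172544 in hexadecimal, padded to 24 bits, is 0x9B3880.
Split into bytes (most-significant first): 9B 38 80.
In big-endian order the high byte comes first in memory.
So the memory order matches the most-significant-first order: 9B 38 80.

9B 38 80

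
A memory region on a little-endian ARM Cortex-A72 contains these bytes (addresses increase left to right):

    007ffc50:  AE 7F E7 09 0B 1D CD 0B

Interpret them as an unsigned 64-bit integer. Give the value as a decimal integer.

850367837890903982

In little-endian order the low byte comes first in memory.
Reassemble most-significant byte first: 0B CD 1D 0B 09 E7 7F AE → 0x0BCD1D0B09E77FAE.
0x0BCD1D0B09E77FAE = 850367837890903982.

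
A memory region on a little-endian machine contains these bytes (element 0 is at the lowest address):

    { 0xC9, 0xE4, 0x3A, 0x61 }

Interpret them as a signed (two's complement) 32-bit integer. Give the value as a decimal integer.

Little-endian stores the least-significant byte at the lowest address.
Reassemble most-significant byte first: 61 3A E4 C9 → 0x613AE4C9.
0x613AE4C9 = 1631249609.

1631249609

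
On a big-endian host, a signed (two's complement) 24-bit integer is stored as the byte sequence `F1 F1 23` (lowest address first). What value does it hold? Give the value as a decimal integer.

-921309

Big-endian: lowest address holds the most-significant byte.
The bytes are already most-significant first: 0xF1F123.
Top bit is set, so as a signed 24-bit value this is 0xF1F123 − 2^24 = -921309.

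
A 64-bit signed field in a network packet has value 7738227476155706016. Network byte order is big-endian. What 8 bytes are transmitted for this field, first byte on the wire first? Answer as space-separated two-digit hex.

7738227476155706016 in hexadecimal, padded to 64 bits, is 0x6B63B4E4036DAAA0.
Split into bytes (most-significant first): 6B 63 B4 E4 03 6D AA A0.
Big-endian: lowest address holds the most-significant byte.
So the memory order matches the most-significant-first order: 6B 63 B4 E4 03 6D AA A0.

6B 63 B4 E4 03 6D AA A0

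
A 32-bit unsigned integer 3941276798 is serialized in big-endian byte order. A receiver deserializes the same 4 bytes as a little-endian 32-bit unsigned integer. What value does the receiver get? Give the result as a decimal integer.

2115824618

3941276798 in 32-bit hexadecimal is 0xEAEB1C7E.
Stored big-endian, the bytes at ascending addresses are EA EB 1C 7E.
Read back as little-endian, the first byte is least significant, giving 0x7E1CEBEA.
0x7E1CEBEA = 2115824618.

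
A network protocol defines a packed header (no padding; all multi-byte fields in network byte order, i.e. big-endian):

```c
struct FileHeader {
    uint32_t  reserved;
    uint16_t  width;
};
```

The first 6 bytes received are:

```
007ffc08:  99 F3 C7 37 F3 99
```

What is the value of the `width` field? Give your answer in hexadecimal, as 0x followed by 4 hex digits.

`width` follows `reserved` (4 bytes), so it starts at byte offset 4 and occupies 2 bytes.
Bytes at offsets 4..5: F3 99.
Big-endian stores the most-significant byte at the lowest address.
The bytes are already most-significant first: 0xF399.

0xF399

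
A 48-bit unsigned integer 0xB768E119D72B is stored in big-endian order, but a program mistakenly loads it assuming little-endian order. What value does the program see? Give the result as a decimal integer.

48202852165815

Stored big-endian, the bytes at ascending addresses are B7 68 E1 19 D7 2B.
Read back as little-endian, the first byte is least significant, giving 0x2BD719E168B7.
0x2BD719E168B7 = 48202852165815.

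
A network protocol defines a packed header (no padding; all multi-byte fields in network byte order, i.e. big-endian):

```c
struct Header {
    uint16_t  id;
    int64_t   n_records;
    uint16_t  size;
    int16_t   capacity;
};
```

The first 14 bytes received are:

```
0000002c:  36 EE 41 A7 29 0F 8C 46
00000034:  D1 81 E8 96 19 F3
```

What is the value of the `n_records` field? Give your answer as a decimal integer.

4730795080330695041

`n_records` follows `id` (2 bytes), so it starts at byte offset 2 and occupies 8 bytes.
Bytes at offsets 2..9: 41 A7 29 0F 8C 46 D1 81.
Big-endian: lowest address holds the most-significant byte.
The bytes are already most-significant first: 0x41A7290F8C46D181.
0x41A7290F8C46D181 = 4730795080330695041.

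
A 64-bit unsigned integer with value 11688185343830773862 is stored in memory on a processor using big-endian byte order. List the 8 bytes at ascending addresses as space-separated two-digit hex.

11688185343830773862 in hexadecimal, padded to 64 bits, is 0xA234C6A4BFF5D066.
Split into bytes (most-significant first): A2 34 C6 A4 BF F5 D0 66.
In big-endian order the high byte comes first in memory.
So the memory order matches the most-significant-first order: A2 34 C6 A4 BF F5 D0 66.

A2 34 C6 A4 BF F5 D0 66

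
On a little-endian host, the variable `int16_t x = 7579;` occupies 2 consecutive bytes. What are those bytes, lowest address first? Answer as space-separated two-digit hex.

7579 in hexadecimal, padded to 16 bits, is 0x1D9B.
Split into bytes (most-significant first): 1D 9B.
In little-endian order the low byte comes first in memory.
So at ascending addresses the bytes are 9B 1D.

9B 1D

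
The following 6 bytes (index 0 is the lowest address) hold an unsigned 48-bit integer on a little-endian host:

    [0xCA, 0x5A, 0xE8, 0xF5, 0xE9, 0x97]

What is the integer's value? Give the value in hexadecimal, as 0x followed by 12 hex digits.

0x97E9F5E85ACA

Little-endian stores the least-significant byte at the lowest address.
Reassemble most-significant byte first: 97 E9 F5 E8 5A CA → 0x97E9F5E85ACA.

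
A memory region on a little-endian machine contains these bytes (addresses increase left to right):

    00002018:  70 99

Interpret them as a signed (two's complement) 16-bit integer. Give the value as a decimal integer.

Little-endian stores the least-significant byte at the lowest address.
Reassemble most-significant byte first: 99 70 → 0x9970.
Top bit is set, so as a signed 16-bit value this is 0x9970 − 2^16 = -26256.

-26256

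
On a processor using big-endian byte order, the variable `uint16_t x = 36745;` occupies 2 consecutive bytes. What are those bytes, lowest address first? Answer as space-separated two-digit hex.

8F 89

36745 in hexadecimal, padded to 16 bits, is 0x8F89.
Split into bytes (most-significant first): 8F 89.
In big-endian order the high byte comes first in memory.
So the memory order matches the most-significant-first order: 8F 89.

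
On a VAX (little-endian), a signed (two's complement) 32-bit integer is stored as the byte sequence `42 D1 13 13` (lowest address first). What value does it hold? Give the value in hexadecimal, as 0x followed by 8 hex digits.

0x1313D142

In little-endian order the low byte comes first in memory.
Reassemble most-significant byte first: 13 13 D1 42 → 0x1313D142.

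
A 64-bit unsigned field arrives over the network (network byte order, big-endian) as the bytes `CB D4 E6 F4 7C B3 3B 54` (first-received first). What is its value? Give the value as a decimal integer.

14687618222500559700

In big-endian order the high byte comes first in memory.
The bytes are already most-significant first: 0xCBD4E6F47CB33B54.
0xCBD4E6F47CB33B54 = 14687618222500559700.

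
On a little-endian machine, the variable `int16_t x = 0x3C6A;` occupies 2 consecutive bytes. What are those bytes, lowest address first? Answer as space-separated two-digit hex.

6A 3C

Split into bytes (most-significant first): 3C 6A.
Little-endian: lowest address holds the least-significant byte.
So at ascending addresses the bytes are 6A 3C.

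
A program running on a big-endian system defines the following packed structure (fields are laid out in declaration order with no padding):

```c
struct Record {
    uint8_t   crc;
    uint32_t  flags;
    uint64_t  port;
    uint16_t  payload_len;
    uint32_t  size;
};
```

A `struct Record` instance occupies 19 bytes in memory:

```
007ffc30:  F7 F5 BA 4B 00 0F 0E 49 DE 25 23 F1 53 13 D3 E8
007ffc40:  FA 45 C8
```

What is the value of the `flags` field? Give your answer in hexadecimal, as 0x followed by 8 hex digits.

0xF5BA4B00

`flags` follows `crc` (1 byte), so it starts at byte offset 1 and occupies 4 bytes.
Bytes at offsets 1..4: F5 BA 4B 00.
Big-endian stores the most-significant byte at the lowest address.
The bytes are already most-significant first: 0xF5BA4B00.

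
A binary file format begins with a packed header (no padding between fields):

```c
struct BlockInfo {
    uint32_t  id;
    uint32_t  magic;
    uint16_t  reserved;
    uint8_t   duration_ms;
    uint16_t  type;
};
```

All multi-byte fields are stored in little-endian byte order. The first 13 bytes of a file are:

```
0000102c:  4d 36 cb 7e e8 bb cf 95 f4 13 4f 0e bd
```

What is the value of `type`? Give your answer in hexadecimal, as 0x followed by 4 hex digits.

0xBD0E

`type` follows `id` (4 B), `magic` (4 B), `reserved` (2 B), `duration_ms` (1 B), so it starts at offset 4 + 4 + 2 + 1 = 11 and occupies 2 bytes.
Bytes at offsets 11..12: 0E BD.
In little-endian order the low byte comes first in memory.
Reassemble most-significant byte first: BD 0E → 0xBD0E.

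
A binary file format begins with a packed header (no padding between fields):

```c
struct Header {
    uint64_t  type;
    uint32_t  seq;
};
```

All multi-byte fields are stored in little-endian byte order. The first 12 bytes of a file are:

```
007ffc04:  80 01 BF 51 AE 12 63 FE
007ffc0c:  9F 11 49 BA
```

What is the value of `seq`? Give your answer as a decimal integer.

`seq` follows `type` (8 bytes), so it starts at byte offset 8 and occupies 4 bytes.
Bytes at offsets 8..11: 9F 11 49 BA.
Little-endian: lowest address holds the least-significant byte.
Reassemble most-significant byte first: BA 49 11 9F → 0xBA49119F.
0xBA49119F = 3125350815.

3125350815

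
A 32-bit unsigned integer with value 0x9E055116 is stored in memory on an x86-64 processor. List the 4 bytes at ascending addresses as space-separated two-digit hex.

Split into bytes (most-significant first): 9E 05 51 16.
In little-endian order the low byte comes first in memory.
So at ascending addresses the bytes are 16 51 05 9E.

16 51 05 9E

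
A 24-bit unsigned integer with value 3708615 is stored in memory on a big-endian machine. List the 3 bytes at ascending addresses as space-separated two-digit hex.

3708615 in hexadecimal, padded to 24 bits, is 0x3896C7.
Split into bytes (most-significant first): 38 96 C7.
In big-endian order the high byte comes first in memory.
So the memory order matches the most-significant-first order: 38 96 C7.

38 96 C7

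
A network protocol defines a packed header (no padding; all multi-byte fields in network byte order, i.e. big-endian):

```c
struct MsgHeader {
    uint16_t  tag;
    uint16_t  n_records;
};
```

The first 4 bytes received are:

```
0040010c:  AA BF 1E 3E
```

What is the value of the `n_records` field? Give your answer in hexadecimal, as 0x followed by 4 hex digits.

0x1E3E

`n_records` follows `tag` (2 bytes), so it starts at byte offset 2 and occupies 2 bytes.
Bytes at offsets 2..3: 1E 3E.
Big-endian: lowest address holds the most-significant byte.
The bytes are already most-significant first: 0x1E3E.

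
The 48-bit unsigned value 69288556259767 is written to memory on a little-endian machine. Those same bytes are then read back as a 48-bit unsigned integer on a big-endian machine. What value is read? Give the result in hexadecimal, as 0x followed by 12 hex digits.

0xB769C87F043F

69288556259767 in 48-bit hexadecimal is 0x3F047FC869B7.
Stored little-endian, the bytes at ascending addresses are B7 69 C8 7F 04 3F.
Read back as big-endian, the last byte is least significant, giving 0xB769C87F043F.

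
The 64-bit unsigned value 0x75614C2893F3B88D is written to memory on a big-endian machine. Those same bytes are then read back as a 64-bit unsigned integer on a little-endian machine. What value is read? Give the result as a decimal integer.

10212179968424436085

Stored big-endian, the bytes at ascending addresses are 75 61 4C 28 93 F3 B8 8D.
Read back as little-endian, the first byte is least significant, giving 0x8DB8F393284C6175.
0x8DB8F393284C6175 = 10212179968424436085.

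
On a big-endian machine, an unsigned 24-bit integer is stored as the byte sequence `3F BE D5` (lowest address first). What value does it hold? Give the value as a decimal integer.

Big-endian: lowest address holds the most-significant byte.
The bytes are already most-significant first: 0x3FBED5.
0x3FBED5 = 4177621.

4177621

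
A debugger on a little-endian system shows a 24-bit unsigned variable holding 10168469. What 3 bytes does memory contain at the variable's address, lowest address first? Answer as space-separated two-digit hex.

10168469 in hexadecimal, padded to 24 bits, is 0x9B2895.
Split into bytes (most-significant first): 9B 28 95.
In little-endian order the low byte comes first in memory.
So at ascending addresses the bytes are 95 28 9B.

95 28 9B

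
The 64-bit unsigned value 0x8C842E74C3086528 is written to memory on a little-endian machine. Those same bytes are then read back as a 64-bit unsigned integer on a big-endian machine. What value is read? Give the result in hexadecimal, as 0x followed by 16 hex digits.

Stored little-endian, the bytes at ascending addresses are 28 65 08 C3 74 2E 84 8C.
Read back as big-endian, the last byte is least significant, giving 0x286508C3742E848C.

0x286508C3742E848C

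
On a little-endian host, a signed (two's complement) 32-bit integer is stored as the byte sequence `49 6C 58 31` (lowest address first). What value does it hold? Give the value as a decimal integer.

Little-endian: lowest address holds the least-significant byte.
Reassemble most-significant byte first: 31 58 6C 49 → 0x31586C49.
0x31586C49 = 827878473.

827878473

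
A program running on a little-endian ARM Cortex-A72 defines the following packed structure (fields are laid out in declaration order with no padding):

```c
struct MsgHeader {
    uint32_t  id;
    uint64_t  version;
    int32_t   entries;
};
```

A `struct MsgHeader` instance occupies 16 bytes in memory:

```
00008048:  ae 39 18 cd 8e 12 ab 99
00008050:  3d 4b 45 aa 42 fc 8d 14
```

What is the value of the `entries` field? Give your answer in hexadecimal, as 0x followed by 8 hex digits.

`entries` follows `id` (4 B), `version` (8 B), so it starts at offset 4 + 8 = 12 and occupies 4 bytes.
Bytes at offsets 12..15: 42 FC 8D 14.
In little-endian order the low byte comes first in memory.
Reassemble most-significant byte first: 14 8D FC 42 → 0x148DFC42.

0x148DFC42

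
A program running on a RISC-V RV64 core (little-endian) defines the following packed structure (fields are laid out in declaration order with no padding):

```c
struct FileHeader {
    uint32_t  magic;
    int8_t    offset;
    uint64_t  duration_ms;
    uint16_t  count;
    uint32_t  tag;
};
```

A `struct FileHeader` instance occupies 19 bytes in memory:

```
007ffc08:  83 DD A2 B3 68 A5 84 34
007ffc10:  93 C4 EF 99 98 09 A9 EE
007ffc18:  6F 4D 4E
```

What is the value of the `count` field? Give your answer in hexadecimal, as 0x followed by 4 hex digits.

`count` follows `magic` (4 B), `offset` (1 B), `duration_ms` (8 B), so it starts at offset 4 + 1 + 8 = 13 and occupies 2 bytes.
Bytes at offsets 13..14: 09 A9.
In little-endian order the low byte comes first in memory.
Reassemble most-significant byte first: A9 09 → 0xA909.

0xA909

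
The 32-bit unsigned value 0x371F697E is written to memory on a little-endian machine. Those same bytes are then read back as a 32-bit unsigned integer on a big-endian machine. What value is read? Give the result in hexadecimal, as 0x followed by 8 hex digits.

Stored little-endian, the bytes at ascending addresses are 7E 69 1F 37.
Read back as big-endian, the last byte is least significant, giving 0x7E691F37.

0x7E691F37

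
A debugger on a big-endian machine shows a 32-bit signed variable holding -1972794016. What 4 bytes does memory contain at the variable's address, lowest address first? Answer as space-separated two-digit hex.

Two's complement of -1972794016 in 32 bits: 1972794016 = 0x759672A0; invert → 0x8A698D5F; add 1 → 0x8A698D60.
Split into bytes (most-significant first): 8A 69 8D 60.
In big-endian order the high byte comes first in memory.
So the memory order matches the most-significant-first order: 8A 69 8D 60.

8A 69 8D 60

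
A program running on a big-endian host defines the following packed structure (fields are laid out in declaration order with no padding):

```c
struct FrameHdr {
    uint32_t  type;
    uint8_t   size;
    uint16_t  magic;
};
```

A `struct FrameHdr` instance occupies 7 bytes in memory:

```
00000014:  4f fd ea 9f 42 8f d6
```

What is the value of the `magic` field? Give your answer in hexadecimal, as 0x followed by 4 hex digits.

`magic` follows `type` (4 B), `size` (1 B), so it starts at offset 4 + 1 = 5 and occupies 2 bytes.
Bytes at offsets 5..6: 8F D6.
Big-endian: lowest address holds the most-significant byte.
The bytes are already most-significant first: 0x8FD6.

0x8FD6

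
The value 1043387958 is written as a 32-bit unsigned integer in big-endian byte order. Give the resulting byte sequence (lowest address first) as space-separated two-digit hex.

1043387958 in hexadecimal, padded to 32 bits, is 0x3E30D636.
Split into bytes (most-significant first): 3E 30 D6 36.
Big-endian: lowest address holds the most-significant byte.
So the memory order matches the most-significant-first order: 3E 30 D6 36.

3E 30 D6 36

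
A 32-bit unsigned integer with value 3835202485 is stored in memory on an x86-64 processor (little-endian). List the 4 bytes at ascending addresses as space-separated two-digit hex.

3835202485 in hexadecimal, padded to 32 bits, is 0xE4988BB5.
Split into bytes (most-significant first): E4 98 8B B5.
Little-endian: lowest address holds the least-significant byte.
So at ascending addresses the bytes are B5 8B 98 E4.

B5 8B 98 E4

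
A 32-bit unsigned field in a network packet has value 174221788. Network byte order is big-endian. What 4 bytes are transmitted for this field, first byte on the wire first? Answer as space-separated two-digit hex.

174221788 in hexadecimal, padded to 32 bits, is 0x0A6269DC.
Split into bytes (most-significant first): 0A 62 69 DC.
Big-endian stores the most-significant byte at the lowest address.
So the memory order matches the most-significant-first order: 0A 62 69 DC.

0A 62 69 DC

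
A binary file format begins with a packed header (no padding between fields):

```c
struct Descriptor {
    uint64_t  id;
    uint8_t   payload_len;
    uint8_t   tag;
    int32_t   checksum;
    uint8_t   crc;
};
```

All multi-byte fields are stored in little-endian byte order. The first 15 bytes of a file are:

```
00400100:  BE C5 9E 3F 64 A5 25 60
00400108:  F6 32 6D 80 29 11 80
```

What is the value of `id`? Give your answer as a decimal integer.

6928125451762058686

`id` is the first field, at byte offset 0, occupying 8 bytes.
Bytes at offsets 0..7: BE C5 9E 3F 64 A5 25 60.
Little-endian stores the least-significant byte at the lowest address.
Reassemble most-significant byte first: 60 25 A5 64 3F 9E C5 BE → 0x6025A5643F9EC5BE.
0x6025A5643F9EC5BE = 6928125451762058686.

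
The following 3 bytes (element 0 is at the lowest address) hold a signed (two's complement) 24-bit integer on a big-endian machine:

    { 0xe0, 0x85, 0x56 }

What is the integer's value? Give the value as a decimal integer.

In big-endian order the high byte comes first in memory.
The bytes are already most-significant first: 0xE08556.
Top bit is set, so as a signed 24-bit value this is 0xE08556 − 2^24 = -2063018.

-2063018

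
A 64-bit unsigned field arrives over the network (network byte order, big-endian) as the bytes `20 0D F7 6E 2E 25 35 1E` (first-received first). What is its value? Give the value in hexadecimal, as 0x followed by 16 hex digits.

Big-endian stores the most-significant byte at the lowest address.
The bytes are already most-significant first: 0x200DF76E2E25351E.

0x200DF76E2E25351E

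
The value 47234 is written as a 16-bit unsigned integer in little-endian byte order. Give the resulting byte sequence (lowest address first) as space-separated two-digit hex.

47234 in hexadecimal, padded to 16 bits, is 0xB882.
Split into bytes (most-significant first): B8 82.
Little-endian: lowest address holds the least-significant byte.
So at ascending addresses the bytes are 82 B8.

82 B8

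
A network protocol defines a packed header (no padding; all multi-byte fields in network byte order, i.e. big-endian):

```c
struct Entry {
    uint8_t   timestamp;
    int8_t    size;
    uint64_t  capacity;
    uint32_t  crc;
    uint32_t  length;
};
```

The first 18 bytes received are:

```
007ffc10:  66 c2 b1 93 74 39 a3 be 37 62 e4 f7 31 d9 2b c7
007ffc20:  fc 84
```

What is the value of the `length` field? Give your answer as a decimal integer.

`length` follows `timestamp` (1 B), `size` (1 B), `capacity` (8 B), `crc` (4 B), so it starts at offset 1 + 1 + 8 + 4 = 14 and occupies 4 bytes.
Bytes at offsets 14..17: 2B C7 FC 84.
In big-endian order the high byte comes first in memory.
The bytes are already most-significant first: 0x2BC7FC84.
0x2BC7FC84 = 734526596.

734526596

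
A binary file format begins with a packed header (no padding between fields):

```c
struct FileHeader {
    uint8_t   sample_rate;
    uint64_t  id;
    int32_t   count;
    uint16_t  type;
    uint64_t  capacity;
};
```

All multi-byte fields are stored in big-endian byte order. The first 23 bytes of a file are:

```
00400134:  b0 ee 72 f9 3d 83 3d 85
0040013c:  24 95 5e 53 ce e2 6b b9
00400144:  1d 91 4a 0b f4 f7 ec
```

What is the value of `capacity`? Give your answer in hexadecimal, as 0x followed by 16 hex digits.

`capacity` follows `sample_rate` (1 B), `id` (8 B), `count` (4 B), `type` (2 B), so it starts at offset 1 + 8 + 4 + 2 = 15 and occupies 8 bytes.
Bytes at offsets 15..22: B9 1D 91 4A 0B F4 F7 EC.
Big-endian stores the most-significant byte at the lowest address.
The bytes are already most-significant first: 0xB91D914A0BF4F7EC.

0xB91D914A0BF4F7EC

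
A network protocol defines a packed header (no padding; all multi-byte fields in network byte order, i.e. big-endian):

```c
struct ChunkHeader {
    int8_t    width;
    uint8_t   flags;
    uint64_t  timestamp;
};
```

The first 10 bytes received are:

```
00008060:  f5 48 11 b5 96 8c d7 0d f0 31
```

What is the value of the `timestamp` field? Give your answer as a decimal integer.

1276091601077006385

`timestamp` follows `width` (1 B), `flags` (1 B), so it starts at offset 1 + 1 = 2 and occupies 8 bytes.
Bytes at offsets 2..9: 11 B5 96 8C D7 0D F0 31.
Big-endian: lowest address holds the most-significant byte.
The bytes are already most-significant first: 0x11B5968CD70DF031.
0x11B5968CD70DF031 = 1276091601077006385.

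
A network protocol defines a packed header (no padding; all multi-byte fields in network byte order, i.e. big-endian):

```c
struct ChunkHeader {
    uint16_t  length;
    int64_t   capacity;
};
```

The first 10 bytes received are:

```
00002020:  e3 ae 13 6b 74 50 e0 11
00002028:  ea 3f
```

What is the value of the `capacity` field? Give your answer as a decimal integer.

`capacity` follows `length` (2 bytes), so it starts at byte offset 2 and occupies 8 bytes.
Bytes at offsets 2..9: 13 6B 74 50 E0 11 EA 3F.
Big-endian: lowest address holds the most-significant byte.
The bytes are already most-significant first: 0x136B7450E011EA3F.
0x136B7450E011EA3F = 1399339999934147135.

1399339999934147135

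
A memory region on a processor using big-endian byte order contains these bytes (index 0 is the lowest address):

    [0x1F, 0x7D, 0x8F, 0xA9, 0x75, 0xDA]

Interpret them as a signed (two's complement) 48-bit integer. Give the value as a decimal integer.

Big-endian stores the most-significant byte at the lowest address.
The bytes are already most-significant first: 0x1F7D8FA975DA.
0x1F7D8FA975DA = 34624141620698.

34624141620698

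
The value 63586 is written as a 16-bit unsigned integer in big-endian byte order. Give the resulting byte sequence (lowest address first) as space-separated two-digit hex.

63586 in hexadecimal, padded to 16 bits, is 0xF862.
Split into bytes (most-significant first): F8 62.
Big-endian: lowest address holds the most-significant byte.
So the memory order matches the most-significant-first order: F8 62.

F8 62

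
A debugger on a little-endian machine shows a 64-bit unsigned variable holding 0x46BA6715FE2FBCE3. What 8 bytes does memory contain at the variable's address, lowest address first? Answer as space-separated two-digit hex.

Split into bytes (most-significant first): 46 BA 67 15 FE 2F BC E3.
Little-endian: lowest address holds the least-significant byte.
So at ascending addresses the bytes are E3 BC 2F FE 15 67 BA 46.

E3 BC 2F FE 15 67 BA 46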